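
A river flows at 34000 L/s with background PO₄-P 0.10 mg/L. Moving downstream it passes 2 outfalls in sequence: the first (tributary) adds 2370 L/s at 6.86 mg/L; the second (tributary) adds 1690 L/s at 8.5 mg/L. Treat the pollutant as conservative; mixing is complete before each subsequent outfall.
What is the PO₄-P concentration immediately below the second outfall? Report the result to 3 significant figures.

After outfall 1: Q = 34000 + 2370 = 36370 L/s; C = (34000·0.1000 + 2370·6.860)/36370 = 0.5405 mg/L.
After outfall 2: Q = 36370 + 1690 = 38060 L/s; C = (36370·0.5405 + 1690·8.500)/38060 = 0.8939 mg/L.

0.894 mg/L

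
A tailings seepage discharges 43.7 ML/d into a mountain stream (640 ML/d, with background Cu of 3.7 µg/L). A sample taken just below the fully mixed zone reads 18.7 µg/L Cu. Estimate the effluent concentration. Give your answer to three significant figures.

238 µg/L

Mass balance: 640.0·3.700 + 43.70·Cₑ = 683.7·18.70
→ Cₑ = (683.7·18.70 − 640.0·3.700) / 43.70 = 238.4 µg/L.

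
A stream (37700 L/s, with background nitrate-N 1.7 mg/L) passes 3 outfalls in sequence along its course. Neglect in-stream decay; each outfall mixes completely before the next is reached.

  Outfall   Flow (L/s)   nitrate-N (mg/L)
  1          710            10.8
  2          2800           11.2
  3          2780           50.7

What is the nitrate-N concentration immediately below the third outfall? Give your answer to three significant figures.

5.55 mg/L

After outfall 1: Q = 37700 + 710.0 = 38410 L/s; C = (37700·1.700 + 710.0·10.80)/38410 = 1.868 mg/L.
After outfall 2: Q = 38410 + 2800 = 41210 L/s; C = (38410·1.868 + 2800·11.20)/41210 = 2.502 mg/L.
After outfall 3: Q = 41210 + 2780 = 43990 L/s; C = (41210·2.502 + 2780·50.70)/43990 = 5.548 mg/L.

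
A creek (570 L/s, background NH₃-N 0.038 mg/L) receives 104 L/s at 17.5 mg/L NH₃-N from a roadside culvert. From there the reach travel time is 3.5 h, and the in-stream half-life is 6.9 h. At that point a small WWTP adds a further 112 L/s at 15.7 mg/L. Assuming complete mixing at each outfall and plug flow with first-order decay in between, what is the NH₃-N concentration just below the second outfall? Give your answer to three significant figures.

Mass balance: C = (570.0·0.03800 + 104.0·17.50) / 674.0 = 1842/674.0 = 2.732 mg/L; combined flow 674.0 L/s.
Half-life 6.9 h → k = ln 2 / 6.9 = 0.1005 h⁻¹ = 2.411 d⁻¹.
After decay, C = 2.732 × e^(−kt) = 2.732 × 0.7036 = 1.922 mg/L.
Second outfall: C = (674.0·1.922 + 112.0·15.70)/786.0 = 3.886 mg/L.

3.89 mg/L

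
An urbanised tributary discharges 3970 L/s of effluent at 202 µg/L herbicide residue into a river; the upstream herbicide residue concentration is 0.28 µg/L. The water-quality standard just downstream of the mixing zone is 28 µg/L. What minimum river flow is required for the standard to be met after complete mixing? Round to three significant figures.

Set C_mix = 28: (Q·0.2800 + 3970·202.0) / (Q + 3970) = 28
→ Q = 3970·(202.0 − 28)/(28 − 0.2800) = 24920 L/s.

24900 L/s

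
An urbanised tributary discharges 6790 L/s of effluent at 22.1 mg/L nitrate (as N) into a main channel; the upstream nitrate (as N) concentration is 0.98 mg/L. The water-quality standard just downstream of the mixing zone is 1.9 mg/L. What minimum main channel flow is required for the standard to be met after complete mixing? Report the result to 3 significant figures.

Set C_mix = 1.9: (Q·0.9800 + 6790·22.10) / (Q + 6790) = 1.9
→ Q = 6790·(22.10 − 1.9)/(1.9 − 0.9800) = 149100 L/s.

149000 L/s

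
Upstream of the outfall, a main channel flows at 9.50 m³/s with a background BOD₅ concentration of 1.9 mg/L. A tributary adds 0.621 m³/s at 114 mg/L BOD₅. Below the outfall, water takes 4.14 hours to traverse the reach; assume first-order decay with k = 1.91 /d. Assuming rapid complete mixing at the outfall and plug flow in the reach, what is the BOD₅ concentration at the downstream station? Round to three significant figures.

6.31 mg/L

Conservation of mass: C = (9.500·1.900 + 0.6210·114.0) / 10.12 = 88.84/10.12 = 8.778 mg/L.
First-order decay: C = 8.778·exp(−k·t) = 8.778·0.7193 = 6.314 mg/L.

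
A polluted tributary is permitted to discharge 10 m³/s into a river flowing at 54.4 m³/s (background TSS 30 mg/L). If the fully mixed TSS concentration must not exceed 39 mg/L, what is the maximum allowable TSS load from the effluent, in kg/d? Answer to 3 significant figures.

76000 kg/d

Mass balance at the limit: 54.40·30.00 + 10.00·Cₑ = 64.40·39 → Cₑ = 87.96 mg/L.
Load = 10.00 m³/s × 87.96 g/m³ × 86 400 s/d = 76000 kg/d.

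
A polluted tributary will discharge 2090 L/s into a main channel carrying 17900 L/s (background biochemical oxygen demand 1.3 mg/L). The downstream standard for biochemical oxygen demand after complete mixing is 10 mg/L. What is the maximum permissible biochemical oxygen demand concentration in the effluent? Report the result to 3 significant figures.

At the limit, (Qr·Cr + Qe·Cₑ)/(Qr + Qe) = 10:
Cₑ = (19990·10 − 17900·1.300) / 2090 = 84.51 mg/L.

84.5 mg/L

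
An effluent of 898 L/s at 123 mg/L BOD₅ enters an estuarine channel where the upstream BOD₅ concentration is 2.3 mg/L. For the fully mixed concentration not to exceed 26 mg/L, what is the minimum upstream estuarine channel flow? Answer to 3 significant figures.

Set C_mix = 26: (Q·2.300 + 898.0·123.0) / (Q + 898.0) = 26
→ Q = 898.0·(123.0 − 26)/(26 − 2.300) = 3675 L/s.

3680 L/s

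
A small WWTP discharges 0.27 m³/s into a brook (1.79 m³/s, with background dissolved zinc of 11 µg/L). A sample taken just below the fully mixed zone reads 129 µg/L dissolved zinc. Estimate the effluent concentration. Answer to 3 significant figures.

Mass balance: 1.790·11.00 + 0.2700·Cₑ = 2.060·129.0
→ Cₑ = (2.060·129.0 − 1.790·11.00) / 0.2700 = 911.3 µg/L.

911 µg/L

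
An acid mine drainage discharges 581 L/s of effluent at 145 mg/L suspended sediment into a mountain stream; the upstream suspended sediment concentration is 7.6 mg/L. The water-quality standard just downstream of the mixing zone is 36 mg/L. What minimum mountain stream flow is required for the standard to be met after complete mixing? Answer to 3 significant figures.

Set C_mix = 36: (Q·7.600 + 581.0·145.0) / (Q + 581.0) = 36
→ Q = 581.0·(145.0 − 36)/(36 − 7.600) = 2230 L/s.

2230 L/s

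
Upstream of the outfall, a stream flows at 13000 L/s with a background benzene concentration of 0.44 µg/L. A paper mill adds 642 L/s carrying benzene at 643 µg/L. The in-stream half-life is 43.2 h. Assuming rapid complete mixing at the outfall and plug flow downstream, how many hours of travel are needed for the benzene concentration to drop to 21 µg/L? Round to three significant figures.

23.6 h

Mass balance: C = (13000·0.4400 + 642.0·643.0) / 13640 = 418500/13640 = 30.68 µg/L.
Half-life 43.2 h → k = ln 2 / 43.2 = 0.01605 h⁻¹ = 0.3851 d⁻¹.
30.68·exp(−k·t) = 21 → t = ln(30.68/21)/k = 85050 s = 23.62 h.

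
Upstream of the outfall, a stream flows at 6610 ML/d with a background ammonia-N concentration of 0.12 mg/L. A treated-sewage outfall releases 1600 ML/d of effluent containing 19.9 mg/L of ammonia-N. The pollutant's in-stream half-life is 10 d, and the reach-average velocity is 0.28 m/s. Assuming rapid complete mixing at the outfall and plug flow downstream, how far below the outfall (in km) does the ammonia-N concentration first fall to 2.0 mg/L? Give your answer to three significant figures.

Mixed concentration C = ΣQC/ΣQ = (6610·0.1200 + 1600·19.90) / 8210 = 32630/8210 = 3.975 mg/L.
Half-life 10 d → k = ln 2 / 10 = 0.06931 d⁻¹.
Set 3.975·exp(−k·t) = 2.0 → t = ln(3.975/2.0)/k = 856100 s = 237.8 h.
Distance = v·t = 0.28·856100 = 239700 m = 239.7 km.

240 km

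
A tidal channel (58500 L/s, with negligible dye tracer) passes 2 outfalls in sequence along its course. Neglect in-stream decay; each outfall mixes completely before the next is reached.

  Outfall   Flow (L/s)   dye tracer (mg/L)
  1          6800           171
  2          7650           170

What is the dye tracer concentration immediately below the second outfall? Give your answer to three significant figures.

After outfall 1: Q = 58500 + 6800 = 65300 L/s; C = (58500·0 + 6800·171.0)/65300 = 17.81 mg/L.
After outfall 2: Q = 65300 + 7650 = 72950 L/s; C = (65300·17.81 + 7650·170.0)/72950 = 33.77 mg/L.

33.8 mg/L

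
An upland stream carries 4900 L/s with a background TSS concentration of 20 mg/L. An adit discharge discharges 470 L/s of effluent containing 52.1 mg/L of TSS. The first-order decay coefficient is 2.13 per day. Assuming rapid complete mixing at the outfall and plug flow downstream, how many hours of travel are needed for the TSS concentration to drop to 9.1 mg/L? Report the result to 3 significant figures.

Mixed concentration C = ΣQC/ΣQ = (4900·20.00 + 470.0·52.10) / 5370 = 122500/5370 = 22.81 mg/L.
22.81·exp(−k·t) = 9.1 → t = ln(22.81/9.1)/k = 37270 s = 10.35 h.

10.4 h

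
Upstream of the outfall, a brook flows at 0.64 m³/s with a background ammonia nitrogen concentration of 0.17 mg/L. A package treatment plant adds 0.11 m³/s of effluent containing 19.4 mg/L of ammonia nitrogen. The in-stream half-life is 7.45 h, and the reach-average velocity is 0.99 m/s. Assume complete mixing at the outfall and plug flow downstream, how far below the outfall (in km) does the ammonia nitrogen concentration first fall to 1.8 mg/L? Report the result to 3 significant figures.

After mixing, C = (0.6400·0.1700 + 0.1100·19.40) / 0.7500 = 2.243/0.7500 = 2.990 mg/L.
Half-life 7.45 h → k = ln 2 / 7.45 = 0.09304 h⁻¹ = 2.233 d⁻¹.
Set 2.990·exp(−k·t) = 1.8 → t = ln(2.990/1.8)/k = 19640 s = 5.456 h.
Distance = v·t = 0.99·19640 = 19440 m = 19.44 km.

19.4 km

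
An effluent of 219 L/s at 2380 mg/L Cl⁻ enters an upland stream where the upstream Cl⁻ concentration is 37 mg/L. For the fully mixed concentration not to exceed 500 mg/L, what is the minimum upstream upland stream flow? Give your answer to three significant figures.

Set C_mix = 500: (Q·37.00 + 219.0·2380) / (Q + 219.0) = 500
→ Q = 219.0·(2380 − 500)/(500 − 37.00) = 889.2 L/s.

889 L/s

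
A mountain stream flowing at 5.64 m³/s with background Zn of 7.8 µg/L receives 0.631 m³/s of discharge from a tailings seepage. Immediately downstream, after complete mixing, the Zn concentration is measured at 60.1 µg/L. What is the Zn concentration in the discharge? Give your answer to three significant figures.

Mass balance: 5.640·7.800 + 0.6310·Cₑ = 6.271·60.10
→ Cₑ = (6.271·60.10 − 5.640·7.800) / 0.6310 = 527.6 µg/L.

528 µg/L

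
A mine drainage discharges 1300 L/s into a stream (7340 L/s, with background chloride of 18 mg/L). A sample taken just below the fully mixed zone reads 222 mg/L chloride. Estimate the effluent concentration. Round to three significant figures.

1370 mg/L

Mass balance: 7340·18.00 + 1300·Cₑ = 8640·222.0
→ Cₑ = (8640·222.0 − 7340·18.00) / 1300 = 1374 mg/L.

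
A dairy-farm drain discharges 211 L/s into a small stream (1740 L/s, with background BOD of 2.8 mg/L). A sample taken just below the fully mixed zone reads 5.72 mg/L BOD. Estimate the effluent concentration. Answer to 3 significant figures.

Mass balance: 1740·2.800 + 211.0·Cₑ = 1951·5.720
→ Cₑ = (1951·5.720 − 1740·2.800) / 211.0 = 29.80 mg/L.

29.8 mg/L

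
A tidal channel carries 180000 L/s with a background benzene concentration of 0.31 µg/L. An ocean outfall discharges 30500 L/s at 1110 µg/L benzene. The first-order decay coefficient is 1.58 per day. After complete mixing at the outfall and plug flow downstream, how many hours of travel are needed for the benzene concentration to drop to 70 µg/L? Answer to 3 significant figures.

Mixed concentration C = ΣQC/ΣQ = (180000·0.3100 + 30500·1110) / 210500 = 33910000/210500 = 161.1 µg/L.
161.1·exp(−k·t) = 70 → t = ln(161.1/70)/k = 45580 s = 12.66 h.

12.7 h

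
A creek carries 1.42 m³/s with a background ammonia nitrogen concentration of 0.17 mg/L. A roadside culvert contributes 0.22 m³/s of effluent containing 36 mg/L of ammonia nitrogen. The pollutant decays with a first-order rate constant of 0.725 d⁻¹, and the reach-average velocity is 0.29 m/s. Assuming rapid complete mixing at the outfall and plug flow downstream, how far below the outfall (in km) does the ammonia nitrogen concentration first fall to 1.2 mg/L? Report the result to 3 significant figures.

49.2 km

Flow-weighted average: C = (1.420·0.1700 + 0.2200·36.00) / 1.640 = 8.161/1.640 = 4.976 mg/L.
Set 4.976·exp(−k·t) = 1.2 → t = ln(4.976/1.2)/k = 169500 s = 47.09 h.
Distance = v·t = 0.29·169500 = 49160 m = 49.16 km.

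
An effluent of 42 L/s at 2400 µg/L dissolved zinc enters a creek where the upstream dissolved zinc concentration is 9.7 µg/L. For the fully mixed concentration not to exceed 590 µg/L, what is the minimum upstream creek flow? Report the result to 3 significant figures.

Set C_mix = 590: (Q·9.700 + 42.00·2400) / (Q + 42.00) = 590
→ Q = 42.00·(2400 − 590)/(590 − 9.700) = 131.0 L/s.

131 L/s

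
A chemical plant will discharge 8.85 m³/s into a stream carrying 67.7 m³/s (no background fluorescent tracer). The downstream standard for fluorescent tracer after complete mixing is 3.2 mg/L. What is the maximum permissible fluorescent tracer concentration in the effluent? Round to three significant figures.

27.7 mg/L

At the limit, (Qr·Cr + Qe·Cₑ)/(Qr + Qe) = 3.2:
Cₑ = (76.55·3.2 − 67.70·0) / 8.850 = 27.68 mg/L.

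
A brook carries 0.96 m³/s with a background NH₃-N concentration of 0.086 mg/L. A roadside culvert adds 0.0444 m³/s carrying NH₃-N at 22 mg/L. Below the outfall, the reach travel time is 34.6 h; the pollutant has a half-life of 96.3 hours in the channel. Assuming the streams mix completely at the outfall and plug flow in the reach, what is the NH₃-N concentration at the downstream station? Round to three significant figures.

0.822 mg/L

Flow-weighted average: C = (0.9600·0.08600 + 0.04440·22.00) / 1.004 = 1.059/1.004 = 1.055 mg/L.
Half-life 96.3 h → k = ln 2 / 96.3 = 0.007198 h⁻¹ = 0.1727 d⁻¹.
Decay over the reach: 1.055·exp(−kt) = 1.055·0.7795 = 0.8222 mg/L.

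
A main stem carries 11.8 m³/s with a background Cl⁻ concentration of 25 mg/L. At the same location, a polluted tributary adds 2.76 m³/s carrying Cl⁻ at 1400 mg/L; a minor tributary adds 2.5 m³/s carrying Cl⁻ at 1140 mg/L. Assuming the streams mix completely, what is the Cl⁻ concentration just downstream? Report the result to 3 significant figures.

After mixing, C = (11.80·25.00 + 2.760·1400 + 2.500·1140) / 17.06 = 7009/17.06 = 410.8 mg/L.

411 mg/L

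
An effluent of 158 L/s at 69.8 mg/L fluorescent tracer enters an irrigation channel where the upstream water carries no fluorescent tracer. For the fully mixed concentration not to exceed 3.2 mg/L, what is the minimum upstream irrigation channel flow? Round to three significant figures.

3290 L/s

Set C_mix = 3.2: (Q·0 + 158.0·69.80) / (Q + 158.0) = 3.2
→ Q = 158.0·(69.80 − 3.2)/(3.2 − 0) = 3288 L/s.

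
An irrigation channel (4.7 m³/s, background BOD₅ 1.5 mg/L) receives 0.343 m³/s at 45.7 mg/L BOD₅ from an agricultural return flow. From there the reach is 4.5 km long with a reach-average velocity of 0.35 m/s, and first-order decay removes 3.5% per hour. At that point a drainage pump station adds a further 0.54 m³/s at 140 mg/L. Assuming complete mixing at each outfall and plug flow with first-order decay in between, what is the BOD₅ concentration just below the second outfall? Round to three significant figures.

Mixed concentration C = ΣQC/ΣQ = (4.700·1.500 + 0.3430·45.70) / 5.043 = 22.73/5.043 = 4.506 mg/L; combined flow 5.043 m³/s.
Travel time t = 4.5·1000 / 0.35 = 12860 s = 3.571 h.
3.5%/h lost → k = −ln(1 − 0.035) = 0.03563 h⁻¹.
Applying C = C₀e^(−kt): 4.506 × 0.8805 = 3.968 mg/L.
At the second outfall, C = (5.043·3.968 + 0.5400·140.0) / (5.043 + 0.5400) = 17.13 mg/L.

17.1 mg/L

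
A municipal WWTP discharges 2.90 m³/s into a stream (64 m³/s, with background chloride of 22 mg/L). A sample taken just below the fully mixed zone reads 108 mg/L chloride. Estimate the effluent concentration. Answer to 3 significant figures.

2010 mg/L

Mass balance: 64.00·22.00 + 2.900·Cₑ = 66.90·108.0
→ Cₑ = (66.90·108.0 − 64.00·22.00) / 2.900 = 2006 mg/L.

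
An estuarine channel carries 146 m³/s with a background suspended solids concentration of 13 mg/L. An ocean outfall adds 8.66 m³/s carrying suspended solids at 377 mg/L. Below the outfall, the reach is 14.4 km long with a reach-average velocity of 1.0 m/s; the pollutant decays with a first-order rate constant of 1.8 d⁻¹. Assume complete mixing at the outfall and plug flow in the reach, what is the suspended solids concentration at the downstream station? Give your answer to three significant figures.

24.7 mg/L

Flow-weighted average: C = (146.0·13.00 + 8.660·377.0) / 154.7 = 5163/154.7 = 33.38 mg/L.
Travel time t = 14.4·1000 / 1.0 = 14400 s = 4.000 h.
Applying C = C₀e^(−kt): 33.38 × 0.7408 = 24.73 mg/L.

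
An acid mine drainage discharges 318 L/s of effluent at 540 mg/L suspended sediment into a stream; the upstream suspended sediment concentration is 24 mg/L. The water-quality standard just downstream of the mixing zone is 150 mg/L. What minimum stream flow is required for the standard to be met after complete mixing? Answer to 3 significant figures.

Set C_mix = 150: (Q·24.00 + 318.0·540.0) / (Q + 318.0) = 150
→ Q = 318.0·(540.0 − 150)/(150 − 24.00) = 984.3 L/s.

984 L/s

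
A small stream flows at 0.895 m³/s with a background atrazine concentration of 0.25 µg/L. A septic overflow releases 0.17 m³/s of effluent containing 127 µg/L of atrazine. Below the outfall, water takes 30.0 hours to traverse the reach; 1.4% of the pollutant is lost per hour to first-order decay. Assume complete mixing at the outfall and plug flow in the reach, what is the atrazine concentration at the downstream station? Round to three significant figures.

After mixing, C = (0.8950·0.2500 + 0.1700·127.0) / 1.065 = 21.81/1.065 = 20.48 µg/L.
1.4%/h lost → k = −ln(1 − 0.014) = 0.01410 h⁻¹.
Decay over the reach: 20.48·exp(−kt) = 20.48·0.6551 = 13.42 µg/L.

13.4 µg/L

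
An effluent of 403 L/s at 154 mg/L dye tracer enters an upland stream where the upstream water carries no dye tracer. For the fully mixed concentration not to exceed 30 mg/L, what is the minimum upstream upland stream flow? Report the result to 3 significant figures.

1670 L/s

Set C_mix = 30: (Q·0 + 403.0·154.0) / (Q + 403.0) = 30
→ Q = 403.0·(154.0 − 30)/(30 − 0) = 1666 L/s.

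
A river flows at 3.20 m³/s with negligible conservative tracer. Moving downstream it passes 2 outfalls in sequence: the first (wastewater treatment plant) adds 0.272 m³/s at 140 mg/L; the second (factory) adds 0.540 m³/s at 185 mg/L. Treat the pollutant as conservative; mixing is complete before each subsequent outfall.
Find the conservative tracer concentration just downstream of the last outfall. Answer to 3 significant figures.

34.4 mg/L

After outfall 1: Q = 3.200 + 0.2720 = 3.472 m³/s; C = (3.200·0 + 0.2720·140.0)/3.472 = 10.97 mg/L.
After outfall 2: Q = 3.472 + 0.5400 = 4.012 m³/s; C = (3.472·10.97 + 0.5400·185.0)/4.012 = 34.39 mg/L.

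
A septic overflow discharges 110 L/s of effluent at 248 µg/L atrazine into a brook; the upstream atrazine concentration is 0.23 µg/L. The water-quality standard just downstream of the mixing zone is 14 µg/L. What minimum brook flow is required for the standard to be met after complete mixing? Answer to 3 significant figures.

Set C_mix = 14: (Q·0.2300 + 110.0·248.0) / (Q + 110.0) = 14
→ Q = 110.0·(248.0 − 14)/(14 − 0.2300) = 1869 L/s.

1870 L/s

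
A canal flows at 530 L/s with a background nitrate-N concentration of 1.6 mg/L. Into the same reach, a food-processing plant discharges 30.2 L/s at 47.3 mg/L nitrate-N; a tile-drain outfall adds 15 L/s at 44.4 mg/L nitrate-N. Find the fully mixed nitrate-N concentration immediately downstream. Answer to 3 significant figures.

5.12 mg/L

Flow-weighted average: C = (530.0·1.600 + 30.20·47.30 + 15.00·44.40) / 575.2 = 2942/575.2 = 5.116 mg/L.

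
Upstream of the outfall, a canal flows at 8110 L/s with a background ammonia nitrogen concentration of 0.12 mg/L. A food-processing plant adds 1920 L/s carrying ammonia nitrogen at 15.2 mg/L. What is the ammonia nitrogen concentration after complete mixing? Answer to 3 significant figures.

After mixing, C = (8110·0.1200 + 1920·15.20) / 10030 = 30160/10030 = 3.007 mg/L.

3.01 mg/L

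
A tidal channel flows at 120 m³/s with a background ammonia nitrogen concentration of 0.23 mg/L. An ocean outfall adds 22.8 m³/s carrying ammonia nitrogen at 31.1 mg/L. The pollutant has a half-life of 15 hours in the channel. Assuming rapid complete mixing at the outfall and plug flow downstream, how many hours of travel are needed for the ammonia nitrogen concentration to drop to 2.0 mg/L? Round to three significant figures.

Conservation of mass: C = (120.0·0.2300 + 22.80·31.10) / 142.8 = 736.7/142.8 = 5.159 mg/L.
Half-life 15 h → k = ln 2 / 15 = 0.04621 h⁻¹ = 1.109 d⁻¹.
5.159·exp(−k·t) = 2.0 → t = ln(5.159/2.0)/k = 73820 s = 20.51 h.

20.5 h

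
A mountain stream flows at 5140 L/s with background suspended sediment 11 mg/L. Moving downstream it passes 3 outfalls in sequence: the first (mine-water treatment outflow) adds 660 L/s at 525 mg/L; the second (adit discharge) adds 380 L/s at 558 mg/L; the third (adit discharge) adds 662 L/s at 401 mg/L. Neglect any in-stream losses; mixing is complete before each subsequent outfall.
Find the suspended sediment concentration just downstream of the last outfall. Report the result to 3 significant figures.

After outfall 1: Q = 5140 + 660.0 = 5800 L/s; C = (5140·11.00 + 660.0·525.0)/5800 = 69.49 mg/L.
After outfall 2: Q = 5800 + 380.0 = 6180 L/s; C = (5800·69.49 + 380.0·558.0)/6180 = 99.53 mg/L.
After outfall 3: Q = 6180 + 662.0 = 6842 L/s; C = (6180·99.53 + 662.0·401.0)/6842 = 128.7 mg/L.

129 mg/L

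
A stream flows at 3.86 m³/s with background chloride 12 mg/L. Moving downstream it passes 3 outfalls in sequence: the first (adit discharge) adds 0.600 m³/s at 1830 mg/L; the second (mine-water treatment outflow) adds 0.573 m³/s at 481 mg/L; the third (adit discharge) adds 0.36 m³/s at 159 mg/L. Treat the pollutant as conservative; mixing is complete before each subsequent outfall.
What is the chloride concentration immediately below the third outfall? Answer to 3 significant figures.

274 mg/L

After outfall 1: Q = 3.860 + 0.6000 = 4.460 m³/s; C = (3.860·12.00 + 0.6000·1830)/4.460 = 256.6 mg/L.
After outfall 2: Q = 4.460 + 0.5730 = 5.033 m³/s; C = (4.460·256.6 + 0.5730·481.0)/5.033 = 282.1 mg/L.
After outfall 3: Q = 5.033 + 0.3600 = 5.393 m³/s; C = (5.033·282.1 + 0.3600·159.0)/5.393 = 273.9 mg/L.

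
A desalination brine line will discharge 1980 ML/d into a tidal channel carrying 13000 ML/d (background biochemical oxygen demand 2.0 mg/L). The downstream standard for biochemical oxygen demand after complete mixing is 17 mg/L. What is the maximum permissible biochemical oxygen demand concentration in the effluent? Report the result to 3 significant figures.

At the limit, (Qr·Cr + Qe·Cₑ)/(Qr + Qe) = 17:
Cₑ = (14980·17 − 13000·2.000) / 1980 = 115.5 mg/L.

115 mg/L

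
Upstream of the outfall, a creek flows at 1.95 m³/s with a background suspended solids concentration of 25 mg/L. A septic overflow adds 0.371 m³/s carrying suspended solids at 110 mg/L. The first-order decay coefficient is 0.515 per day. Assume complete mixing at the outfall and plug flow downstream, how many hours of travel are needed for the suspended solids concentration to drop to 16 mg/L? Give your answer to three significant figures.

Flow-weighted average: C = (1.950·25.00 + 0.3710·110.0) / 2.321 = 89.56/2.321 = 38.59 mg/L.
38.59·exp(−k·t) = 16 → t = ln(38.59/16)/k = 147700 s = 41.02 h.

41.0 h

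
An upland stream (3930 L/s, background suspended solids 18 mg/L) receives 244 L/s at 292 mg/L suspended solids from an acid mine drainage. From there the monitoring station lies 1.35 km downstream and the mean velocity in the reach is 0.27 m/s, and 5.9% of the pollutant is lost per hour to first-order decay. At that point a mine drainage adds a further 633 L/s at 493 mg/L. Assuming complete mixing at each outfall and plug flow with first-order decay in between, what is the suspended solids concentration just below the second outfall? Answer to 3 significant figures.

Mixed concentration C = ΣQC/ΣQ = (3930·18.00 + 244.0·292.0) / 4174 = 142000/4174 = 34.02 mg/L; combined flow 4174 L/s.
Travel time t = 1.35·1000 / 0.27 = 5000 s = 1.389 h.
5.9%/h lost → k = −ln(1 − 0.059) = 0.06081 h⁻¹.
Applying C = C₀e^(−kt): 34.02 × 0.9190 = 31.26 mg/L.
Second outfall: C = (4174·31.26 + 633.0·493.0)/4807 = 92.07 mg/L.

92.1 mg/L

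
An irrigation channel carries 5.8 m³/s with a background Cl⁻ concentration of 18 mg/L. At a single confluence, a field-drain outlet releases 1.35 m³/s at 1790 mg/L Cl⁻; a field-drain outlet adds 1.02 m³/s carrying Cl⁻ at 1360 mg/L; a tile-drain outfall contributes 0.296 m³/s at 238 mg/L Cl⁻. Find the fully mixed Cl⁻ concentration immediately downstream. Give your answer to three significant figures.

470 mg/L

Mass balance: C = (5.800·18.00 + 1.350·1790 + 1.020·1360 + 0.2960·238.0) / 8.466 = 3979/8.466 = 469.9 mg/L.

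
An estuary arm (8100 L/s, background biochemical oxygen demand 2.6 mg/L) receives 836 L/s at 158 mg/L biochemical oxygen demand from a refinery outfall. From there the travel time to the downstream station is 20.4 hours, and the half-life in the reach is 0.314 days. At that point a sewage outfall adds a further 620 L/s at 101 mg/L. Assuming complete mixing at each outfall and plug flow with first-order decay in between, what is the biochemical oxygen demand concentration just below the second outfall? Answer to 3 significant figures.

9.01 mg/L

Mass balance: C = (8100·2.600 + 836.0·158.0) / 8936 = 153100/8936 = 17.14 mg/L; combined flow 8936 L/s.
Half-life 0.314 d → k = ln 2 / 0.314 = 2.207 d⁻¹.
After decay, C = 17.14 × e^(−kt) = 17.14 × 0.1531 = 2.625 mg/L.
At the second outfall, C = (8936·2.625 + 620.0·101.0) / (8936 + 620.0) = 9.007 mg/L.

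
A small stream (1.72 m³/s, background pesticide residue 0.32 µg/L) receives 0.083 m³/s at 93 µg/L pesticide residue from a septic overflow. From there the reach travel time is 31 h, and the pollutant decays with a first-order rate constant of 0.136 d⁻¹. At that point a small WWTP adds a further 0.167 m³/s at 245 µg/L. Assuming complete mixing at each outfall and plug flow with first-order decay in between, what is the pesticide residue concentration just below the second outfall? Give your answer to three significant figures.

Conservation of mass: C = (1.720·0.3200 + 0.08300·93.00) / 1.803 = 8.269/1.803 = 4.586 µg/L; combined flow 1.803 m³/s.
First-order decay: C = 4.586·exp(−k·t) = 4.586·0.8389 = 3.848 µg/L.
Second outfall: C = (1.803·3.848 + 0.1670·245.0)/1.970 = 24.29 µg/L.

24.3 µg/L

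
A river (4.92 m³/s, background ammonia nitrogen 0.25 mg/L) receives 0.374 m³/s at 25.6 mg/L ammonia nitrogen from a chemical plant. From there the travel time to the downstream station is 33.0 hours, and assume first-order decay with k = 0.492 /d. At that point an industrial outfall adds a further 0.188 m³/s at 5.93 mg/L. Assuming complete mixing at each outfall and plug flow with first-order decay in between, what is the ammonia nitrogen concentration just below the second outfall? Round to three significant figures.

Flow-weighted average: C = (4.920·0.2500 + 0.3740·25.60) / 5.294 = 10.80/5.294 = 2.041 mg/L; combined flow 5.294 m³/s.
Applying C = C₀e^(−kt): 2.041 × 0.5084 = 1.038 mg/L.
At the second outfall, C = (5.294·1.038 + 0.1880·5.930) / (5.294 + 0.1880) = 1.205 mg/L.

1.21 mg/L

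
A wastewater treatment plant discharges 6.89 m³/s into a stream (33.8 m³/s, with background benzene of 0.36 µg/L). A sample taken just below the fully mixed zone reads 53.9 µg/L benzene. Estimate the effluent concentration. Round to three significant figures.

317 µg/L

Mass balance: 33.80·0.3600 + 6.890·Cₑ = 40.69·53.90
→ Cₑ = (40.69·53.90 − 33.80·0.3600) / 6.890 = 316.5 µg/L.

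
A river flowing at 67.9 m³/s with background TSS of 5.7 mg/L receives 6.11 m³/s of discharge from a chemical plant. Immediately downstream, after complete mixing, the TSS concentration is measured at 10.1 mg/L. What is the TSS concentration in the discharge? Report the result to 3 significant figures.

59.0 mg/L

Mass balance: 67.90·5.700 + 6.110·Cₑ = 74.01·10.10
→ Cₑ = (74.01·10.10 − 67.90·5.700) / 6.110 = 59.00 mg/L.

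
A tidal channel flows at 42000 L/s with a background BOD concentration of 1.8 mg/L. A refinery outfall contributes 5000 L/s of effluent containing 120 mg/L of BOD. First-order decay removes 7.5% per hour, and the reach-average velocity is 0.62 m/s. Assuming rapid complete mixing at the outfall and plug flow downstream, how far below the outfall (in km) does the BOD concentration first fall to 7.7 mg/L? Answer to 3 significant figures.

After mixing, C = (42000·1.800 + 5000·120.0) / 47000 = 675600/47000 = 14.37 mg/L.
7.5%/h lost → k = −ln(1 − 0.075) = 0.07796 h⁻¹.
Set 14.37·exp(−k·t) = 7.7 → t = ln(14.37/7.7)/k = 28820 s = 8.007 h.
Distance = v·t = 0.62·28820 = 17870 m = 17.87 km.

17.9 km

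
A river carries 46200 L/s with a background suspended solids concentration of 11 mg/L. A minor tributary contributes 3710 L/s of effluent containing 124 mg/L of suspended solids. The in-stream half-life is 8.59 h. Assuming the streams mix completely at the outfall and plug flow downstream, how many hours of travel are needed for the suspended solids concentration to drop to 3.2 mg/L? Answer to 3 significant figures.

Mixed concentration C = ΣQC/ΣQ = (46200·11.00 + 3710·124.0) / 49910 = 968200/49910 = 19.40 mg/L.
Half-life 8.59 h → k = ln 2 / 8.59 = 0.08069 h⁻¹ = 1.937 d⁻¹.
19.40·exp(−k·t) = 3.2 → t = ln(19.40/3.2)/k = 80400 s = 22.33 h.

22.3 h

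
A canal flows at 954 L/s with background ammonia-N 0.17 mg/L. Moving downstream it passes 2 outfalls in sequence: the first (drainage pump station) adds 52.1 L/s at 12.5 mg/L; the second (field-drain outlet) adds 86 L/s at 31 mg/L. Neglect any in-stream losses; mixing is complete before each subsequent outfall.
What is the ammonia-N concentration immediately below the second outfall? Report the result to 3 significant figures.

3.19 mg/L

After outfall 1: Q = 954.0 + 52.10 = 1006 L/s; C = (954.0·0.1700 + 52.10·12.50)/1006 = 0.8085 mg/L.
After outfall 2: Q = 1006 + 86.00 = 1092 L/s; C = (1006·0.8085 + 86.00·31.00)/1092 = 3.186 mg/L.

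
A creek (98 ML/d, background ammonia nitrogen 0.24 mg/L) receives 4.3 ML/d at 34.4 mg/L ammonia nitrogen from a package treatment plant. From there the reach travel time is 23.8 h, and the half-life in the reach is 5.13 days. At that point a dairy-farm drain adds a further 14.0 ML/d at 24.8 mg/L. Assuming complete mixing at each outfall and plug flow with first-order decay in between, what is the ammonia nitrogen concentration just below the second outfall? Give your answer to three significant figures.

Conservation of mass: C = (98.00·0.2400 + 4.300·34.40) / 102.3 = 171.4/102.3 = 1.676 mg/L; combined flow 102.3 ML/d.
Half-life 5.13 d → k = ln 2 / 5.13 = 0.1351 d⁻¹.
Decay over the reach: 1.676·exp(−kt) = 1.676·0.8746 = 1.466 mg/L.
Second outfall: C = (102.3·1.466 + 14.00·24.80)/116.3 = 4.275 mg/L.

4.27 mg/L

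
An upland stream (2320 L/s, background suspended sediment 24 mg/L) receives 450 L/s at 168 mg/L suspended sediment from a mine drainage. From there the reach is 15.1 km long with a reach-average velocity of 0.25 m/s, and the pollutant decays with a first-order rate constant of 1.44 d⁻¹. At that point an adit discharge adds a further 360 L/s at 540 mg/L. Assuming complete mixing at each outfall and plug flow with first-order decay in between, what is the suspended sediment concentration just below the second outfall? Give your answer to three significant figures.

Mixed concentration C = ΣQC/ΣQ = (2320·24.00 + 450.0·168.0) / 2770 = 131300/2770 = 47.39 mg/L; combined flow 2770 L/s.
Travel time t = 15.1·1000 / 0.25 = 60400 s = 16.78 h.
Applying C = C₀e^(−kt): 47.39 × 0.3654 = 17.32 mg/L.
Second outfall: C = (2770·17.32 + 360.0·540.0)/3130 = 77.44 mg/L.

77.4 mg/L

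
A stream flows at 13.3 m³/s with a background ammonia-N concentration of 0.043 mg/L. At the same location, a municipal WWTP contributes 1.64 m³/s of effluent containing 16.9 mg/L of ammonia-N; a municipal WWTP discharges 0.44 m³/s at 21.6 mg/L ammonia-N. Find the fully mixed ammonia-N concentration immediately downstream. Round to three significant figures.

2.46 mg/L

Mixed concentration C = ΣQC/ΣQ = (13.30·0.04300 + 1.640·16.90 + 0.4400·21.60) / 15.38 = 37.79/15.38 = 2.457 mg/L.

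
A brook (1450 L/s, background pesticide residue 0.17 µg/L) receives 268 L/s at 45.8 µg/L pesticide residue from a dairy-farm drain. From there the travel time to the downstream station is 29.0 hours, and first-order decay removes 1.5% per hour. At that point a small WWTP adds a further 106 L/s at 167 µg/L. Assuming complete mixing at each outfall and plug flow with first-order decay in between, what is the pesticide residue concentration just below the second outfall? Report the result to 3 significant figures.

Conservation of mass: C = (1450·0.1700 + 268.0·45.80) / 1718 = 12520/1718 = 7.288 µg/L; combined flow 1718 L/s.
1.5%/h lost → k = −ln(1 − 0.015) = 0.01511 h⁻¹.
Applying C = C₀e^(−kt): 7.288 × 0.6451 = 4.702 µg/L.
Second outfall: C = (1718·4.702 + 106.0·167.0)/1824 = 14.13 µg/L.

14.1 µg/L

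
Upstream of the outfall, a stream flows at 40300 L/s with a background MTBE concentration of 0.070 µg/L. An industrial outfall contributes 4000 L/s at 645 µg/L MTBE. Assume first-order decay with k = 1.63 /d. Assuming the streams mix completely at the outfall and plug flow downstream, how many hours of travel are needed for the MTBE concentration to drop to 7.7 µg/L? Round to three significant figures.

29.8 h

Conservation of mass: C = (40300·0.07000 + 4000·645.0) / 44300 = 2583000/44300 = 58.30 µg/L.
58.30·exp(−k·t) = 7.7 → t = ln(58.30/7.7)/k = 107300 s = 29.81 h.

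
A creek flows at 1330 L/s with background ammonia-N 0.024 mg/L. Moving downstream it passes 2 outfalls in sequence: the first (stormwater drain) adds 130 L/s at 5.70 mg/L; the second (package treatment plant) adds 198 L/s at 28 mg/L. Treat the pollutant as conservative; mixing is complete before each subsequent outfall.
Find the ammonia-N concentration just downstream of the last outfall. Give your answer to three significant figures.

Below outfall 1: Q → 1460 L/s, C = (1330·0.02400 + 130.0·5.700)/1460 = 0.5294 mg/L.
Below outfall 2: Q → 1658 L/s, C = (1460·0.5294 + 198.0·28.00)/1658 = 3.810 mg/L.

3.81 mg/L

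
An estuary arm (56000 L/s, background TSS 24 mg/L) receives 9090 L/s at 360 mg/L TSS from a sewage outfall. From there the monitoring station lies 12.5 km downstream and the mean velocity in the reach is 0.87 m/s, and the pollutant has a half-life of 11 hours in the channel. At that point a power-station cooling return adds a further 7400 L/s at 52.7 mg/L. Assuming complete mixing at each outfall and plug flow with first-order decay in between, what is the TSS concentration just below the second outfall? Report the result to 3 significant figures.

54.9 mg/L

After mixing, C = (56000·24.00 + 9090·360.0) / 65090 = 4616000/65090 = 70.92 mg/L; combined flow 65090 L/s.
Travel time t = 12.5·1000 / 0.87 = 14370 s = 3.991 h.
Half-life 11 h → k = ln 2 / 11 = 0.06301 h⁻¹ = 1.512 d⁻¹.
Applying C = C₀e^(−kt): 70.92 × 0.7776 = 55.15 mg/L.
Second outfall: C = (65090·55.15 + 7400·52.70)/72490 = 54.90 mg/L.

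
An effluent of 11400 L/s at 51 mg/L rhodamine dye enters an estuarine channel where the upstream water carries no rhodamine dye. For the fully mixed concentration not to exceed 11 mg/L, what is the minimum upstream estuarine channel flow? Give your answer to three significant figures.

41500 L/s

Set C_mix = 11: (Q·0 + 11400·51.00) / (Q + 11400) = 11
→ Q = 11400·(51.00 − 11)/(11 − 0) = 41450 L/s.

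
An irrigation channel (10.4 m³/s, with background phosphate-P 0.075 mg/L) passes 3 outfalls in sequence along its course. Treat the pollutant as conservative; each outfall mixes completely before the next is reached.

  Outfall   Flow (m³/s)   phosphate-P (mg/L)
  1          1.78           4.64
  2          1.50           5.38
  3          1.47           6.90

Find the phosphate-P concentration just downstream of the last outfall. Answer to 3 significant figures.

Outfall 1: combined Q = 12.18 m³/s; C = (10.40·0.07500 + 1.780·4.640)/12.18 = 0.7421 mg/L.
Outfall 2: combined Q = 13.68 m³/s; C = (12.18·0.7421 + 1.500·5.380)/13.68 = 1.251 mg/L.
Outfall 3: combined Q = 15.15 m³/s; C = (13.68·1.251 + 1.470·6.900)/15.15 = 1.799 mg/L.

1.80 mg/L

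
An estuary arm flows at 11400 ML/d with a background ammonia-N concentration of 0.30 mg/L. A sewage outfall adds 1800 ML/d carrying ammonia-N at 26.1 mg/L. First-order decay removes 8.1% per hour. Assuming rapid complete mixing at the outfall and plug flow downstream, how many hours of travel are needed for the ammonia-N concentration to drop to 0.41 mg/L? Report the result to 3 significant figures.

Flow-weighted average: C = (11400·0.3000 + 1800·26.10) / 13200 = 50400/13200 = 3.818 mg/L.
8.1%/h lost → k = −ln(1 − 0.081) = 0.08447 h⁻¹.
3.818·exp(−k·t) = 0.41 → t = ln(3.818/0.41)/k = 95100 s = 26.42 h.

26.4 h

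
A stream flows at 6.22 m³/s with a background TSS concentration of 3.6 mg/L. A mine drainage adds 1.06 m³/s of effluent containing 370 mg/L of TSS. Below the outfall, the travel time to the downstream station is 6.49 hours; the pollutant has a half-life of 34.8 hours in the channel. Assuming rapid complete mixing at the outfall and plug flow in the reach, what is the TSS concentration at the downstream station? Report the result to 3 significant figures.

50.0 mg/L

Mixed concentration C = ΣQC/ΣQ = (6.220·3.600 + 1.060·370.0) / 7.280 = 414.6/7.280 = 56.95 mg/L.
Half-life 34.8 h → k = ln 2 / 34.8 = 0.01992 h⁻¹ = 0.4780 d⁻¹.
First-order decay: C = 56.95·exp(−k·t) = 56.95·0.8787 = 50.04 mg/L.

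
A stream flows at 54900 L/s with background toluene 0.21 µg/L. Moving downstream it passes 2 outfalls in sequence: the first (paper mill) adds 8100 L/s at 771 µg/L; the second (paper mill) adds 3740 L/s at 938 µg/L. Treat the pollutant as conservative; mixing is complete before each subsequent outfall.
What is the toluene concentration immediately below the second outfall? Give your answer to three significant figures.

Below outfall 1: Q → 63000 L/s, C = (54900·0.2100 + 8100·771.0)/63000 = 99.31 µg/L.
Below outfall 2: Q → 66740 L/s, C = (63000·99.31 + 3740·938.0)/66740 = 146.3 µg/L.

146 µg/L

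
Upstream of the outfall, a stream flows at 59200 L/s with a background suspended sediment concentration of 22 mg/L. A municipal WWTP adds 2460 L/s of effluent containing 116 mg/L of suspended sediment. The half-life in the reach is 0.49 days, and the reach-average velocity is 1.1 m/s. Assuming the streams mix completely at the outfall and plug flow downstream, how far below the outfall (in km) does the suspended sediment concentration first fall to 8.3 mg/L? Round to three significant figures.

Mixed concentration C = ΣQC/ΣQ = (59200·22.00 + 2460·116.0) / 61660 = 1588000/61660 = 25.75 mg/L.
Half-life 0.49 d → k = ln 2 / 0.49 = 1.415 d⁻¹.
Set 25.75·exp(−k·t) = 8.3 → t = ln(25.75/8.3)/k = 69150 s = 19.21 h.
Distance = v·t = 1.1·69150 = 76070 m = 76.07 km.

76.1 km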